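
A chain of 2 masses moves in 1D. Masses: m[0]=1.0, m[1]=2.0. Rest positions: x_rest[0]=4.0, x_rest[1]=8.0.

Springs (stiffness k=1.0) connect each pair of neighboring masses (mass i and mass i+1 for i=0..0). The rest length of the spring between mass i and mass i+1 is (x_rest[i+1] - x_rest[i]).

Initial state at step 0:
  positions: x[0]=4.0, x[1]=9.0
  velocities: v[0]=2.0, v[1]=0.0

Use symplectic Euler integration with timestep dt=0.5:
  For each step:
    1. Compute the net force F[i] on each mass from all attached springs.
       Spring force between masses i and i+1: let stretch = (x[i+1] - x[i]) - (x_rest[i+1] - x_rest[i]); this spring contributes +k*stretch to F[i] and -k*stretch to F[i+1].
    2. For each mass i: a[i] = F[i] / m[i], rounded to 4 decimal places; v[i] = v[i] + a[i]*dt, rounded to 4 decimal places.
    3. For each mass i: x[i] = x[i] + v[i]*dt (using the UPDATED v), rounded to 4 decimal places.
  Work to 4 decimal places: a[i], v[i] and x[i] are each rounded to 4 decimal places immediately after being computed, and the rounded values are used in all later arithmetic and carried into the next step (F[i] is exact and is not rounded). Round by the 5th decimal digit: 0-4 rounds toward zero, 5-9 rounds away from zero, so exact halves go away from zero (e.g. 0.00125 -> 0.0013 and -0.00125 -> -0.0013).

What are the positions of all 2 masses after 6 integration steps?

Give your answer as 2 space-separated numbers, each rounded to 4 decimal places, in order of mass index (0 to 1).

Answer: 6.4613 10.7697

Derivation:
Step 0: x=[4.0000 9.0000] v=[2.0000 0.0000]
Step 1: x=[5.2500 8.8750] v=[2.5000 -0.2500]
Step 2: x=[6.4063 8.7969] v=[2.3125 -0.1563]
Step 3: x=[7.1602 8.9200] v=[1.5078 0.2461]
Step 4: x=[7.3541 9.3231] v=[0.3877 0.8062]
Step 5: x=[7.0402 9.9801] v=[-0.6278 1.3140]
Step 6: x=[6.4613 10.7697] v=[-1.1579 1.5791]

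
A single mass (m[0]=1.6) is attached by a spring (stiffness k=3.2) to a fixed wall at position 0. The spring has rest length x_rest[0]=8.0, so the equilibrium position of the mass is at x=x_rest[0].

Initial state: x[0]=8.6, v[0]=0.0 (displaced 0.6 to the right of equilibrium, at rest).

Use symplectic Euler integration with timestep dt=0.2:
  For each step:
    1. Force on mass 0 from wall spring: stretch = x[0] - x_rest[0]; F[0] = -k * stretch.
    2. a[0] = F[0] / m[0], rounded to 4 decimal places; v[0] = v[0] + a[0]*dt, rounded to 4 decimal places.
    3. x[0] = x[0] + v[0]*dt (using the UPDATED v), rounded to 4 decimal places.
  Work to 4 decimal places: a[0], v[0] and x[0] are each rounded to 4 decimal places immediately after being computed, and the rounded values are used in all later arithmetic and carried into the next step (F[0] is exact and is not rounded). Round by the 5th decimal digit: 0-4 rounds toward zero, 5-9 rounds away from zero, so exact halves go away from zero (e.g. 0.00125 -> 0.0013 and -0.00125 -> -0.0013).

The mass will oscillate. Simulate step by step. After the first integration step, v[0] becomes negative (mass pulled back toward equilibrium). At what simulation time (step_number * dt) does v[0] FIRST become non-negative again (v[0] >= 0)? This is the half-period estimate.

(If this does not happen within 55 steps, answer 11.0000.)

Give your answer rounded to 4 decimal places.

Step 0: x=[8.6000] v=[0.0000]
Step 1: x=[8.5520] v=[-0.2400]
Step 2: x=[8.4598] v=[-0.4608]
Step 3: x=[8.3309] v=[-0.6447]
Step 4: x=[8.1755] v=[-0.7771]
Step 5: x=[8.0060] v=[-0.8473]
Step 6: x=[7.8361] v=[-0.8497]
Step 7: x=[7.6793] v=[-0.7841]
Step 8: x=[7.5481] v=[-0.6558]
Step 9: x=[7.4531] v=[-0.4750]
Step 10: x=[7.4019] v=[-0.2562]
Step 11: x=[7.3985] v=[-0.0170]
Step 12: x=[7.4432] v=[0.2236]
First v>=0 after going negative at step 12, time=2.4000

Answer: 2.4000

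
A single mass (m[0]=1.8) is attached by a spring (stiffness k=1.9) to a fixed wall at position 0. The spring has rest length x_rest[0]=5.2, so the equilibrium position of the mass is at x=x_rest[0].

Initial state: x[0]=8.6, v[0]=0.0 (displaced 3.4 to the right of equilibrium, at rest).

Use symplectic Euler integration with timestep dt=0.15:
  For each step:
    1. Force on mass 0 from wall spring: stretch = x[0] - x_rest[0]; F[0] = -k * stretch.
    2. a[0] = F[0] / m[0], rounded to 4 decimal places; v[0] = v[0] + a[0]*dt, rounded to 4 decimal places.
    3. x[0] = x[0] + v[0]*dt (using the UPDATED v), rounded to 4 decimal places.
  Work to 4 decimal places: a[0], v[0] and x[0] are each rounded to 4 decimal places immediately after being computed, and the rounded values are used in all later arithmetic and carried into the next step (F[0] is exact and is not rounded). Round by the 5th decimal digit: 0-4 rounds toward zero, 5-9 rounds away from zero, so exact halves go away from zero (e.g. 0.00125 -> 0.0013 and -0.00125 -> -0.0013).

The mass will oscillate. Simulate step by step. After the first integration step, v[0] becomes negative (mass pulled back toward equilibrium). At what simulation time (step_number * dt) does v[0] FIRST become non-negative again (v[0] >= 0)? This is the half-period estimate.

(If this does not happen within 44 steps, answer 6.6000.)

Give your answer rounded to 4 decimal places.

Step 0: x=[8.6000] v=[0.0000]
Step 1: x=[8.5193] v=[-0.5383]
Step 2: x=[8.3597] v=[-1.0639]
Step 3: x=[8.1251] v=[-1.5642]
Step 4: x=[7.8210] v=[-2.0273]
Step 5: x=[7.4547] v=[-2.4423]
Step 6: x=[7.0348] v=[-2.7993]
Step 7: x=[6.5713] v=[-3.0898]
Step 8: x=[6.0753] v=[-3.3069]
Step 9: x=[5.5585] v=[-3.4455]
Step 10: x=[5.0332] v=[-3.5023]
Step 11: x=[4.5118] v=[-3.4759]
Step 12: x=[4.0068] v=[-3.3669]
Step 13: x=[3.5301] v=[-3.1780]
Step 14: x=[3.0931] v=[-2.9136]
Step 15: x=[2.7061] v=[-2.5800]
Step 16: x=[2.3783] v=[-2.1851]
Step 17: x=[2.1176] v=[-1.7383]
Step 18: x=[1.9301] v=[-1.2503]
Step 19: x=[1.8202] v=[-0.7326]
Step 20: x=[1.7906] v=[-0.1975]
Step 21: x=[1.8419] v=[0.3423]
First v>=0 after going negative at step 21, time=3.1500

Answer: 3.1500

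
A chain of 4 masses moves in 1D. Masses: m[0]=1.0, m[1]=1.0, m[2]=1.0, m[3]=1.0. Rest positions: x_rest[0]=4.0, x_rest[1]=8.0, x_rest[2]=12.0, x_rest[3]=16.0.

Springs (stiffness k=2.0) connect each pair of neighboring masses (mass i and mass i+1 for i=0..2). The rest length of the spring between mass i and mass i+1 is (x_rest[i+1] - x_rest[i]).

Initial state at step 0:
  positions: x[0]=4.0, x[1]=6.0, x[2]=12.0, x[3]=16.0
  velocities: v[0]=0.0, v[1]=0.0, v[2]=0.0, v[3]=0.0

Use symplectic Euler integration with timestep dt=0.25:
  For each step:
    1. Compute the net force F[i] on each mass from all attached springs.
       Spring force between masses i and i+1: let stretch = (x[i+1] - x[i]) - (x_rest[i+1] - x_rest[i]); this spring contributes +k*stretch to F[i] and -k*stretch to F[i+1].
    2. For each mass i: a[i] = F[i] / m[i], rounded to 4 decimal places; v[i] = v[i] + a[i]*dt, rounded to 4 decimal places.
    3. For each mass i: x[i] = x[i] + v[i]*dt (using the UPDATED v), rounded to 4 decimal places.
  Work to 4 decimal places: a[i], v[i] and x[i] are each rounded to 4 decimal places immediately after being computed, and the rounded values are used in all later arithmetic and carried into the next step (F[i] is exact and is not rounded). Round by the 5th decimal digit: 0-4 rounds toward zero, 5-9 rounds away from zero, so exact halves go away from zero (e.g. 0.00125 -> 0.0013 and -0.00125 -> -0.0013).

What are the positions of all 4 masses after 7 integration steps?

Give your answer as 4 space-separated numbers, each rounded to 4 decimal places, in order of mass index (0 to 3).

Step 0: x=[4.0000 6.0000 12.0000 16.0000] v=[0.0000 0.0000 0.0000 0.0000]
Step 1: x=[3.7500 6.5000 11.7500 16.0000] v=[-1.0000 2.0000 -1.0000 0.0000]
Step 2: x=[3.3438 7.3125 11.3750 15.9688] v=[-1.6250 3.2500 -1.5000 -0.1250]
Step 3: x=[2.9336 8.1367 11.0664 15.8633] v=[-1.6407 3.2969 -1.2344 -0.4219]
Step 4: x=[2.6738 8.6768 10.9912 15.6582] v=[-1.0392 2.1602 -0.3008 -0.8204]
Step 5: x=[2.6644 8.7558 11.2101 15.3697] v=[-0.0377 0.3159 0.8755 -1.1539]
Step 6: x=[2.9164 8.3801 11.6422 15.0613] v=[1.0080 -1.5027 1.7282 -1.2337]
Step 7: x=[3.3514 7.7292 12.0939 14.8255] v=[1.7399 -2.6035 1.8067 -0.9433]

Answer: 3.3514 7.7292 12.0939 14.8255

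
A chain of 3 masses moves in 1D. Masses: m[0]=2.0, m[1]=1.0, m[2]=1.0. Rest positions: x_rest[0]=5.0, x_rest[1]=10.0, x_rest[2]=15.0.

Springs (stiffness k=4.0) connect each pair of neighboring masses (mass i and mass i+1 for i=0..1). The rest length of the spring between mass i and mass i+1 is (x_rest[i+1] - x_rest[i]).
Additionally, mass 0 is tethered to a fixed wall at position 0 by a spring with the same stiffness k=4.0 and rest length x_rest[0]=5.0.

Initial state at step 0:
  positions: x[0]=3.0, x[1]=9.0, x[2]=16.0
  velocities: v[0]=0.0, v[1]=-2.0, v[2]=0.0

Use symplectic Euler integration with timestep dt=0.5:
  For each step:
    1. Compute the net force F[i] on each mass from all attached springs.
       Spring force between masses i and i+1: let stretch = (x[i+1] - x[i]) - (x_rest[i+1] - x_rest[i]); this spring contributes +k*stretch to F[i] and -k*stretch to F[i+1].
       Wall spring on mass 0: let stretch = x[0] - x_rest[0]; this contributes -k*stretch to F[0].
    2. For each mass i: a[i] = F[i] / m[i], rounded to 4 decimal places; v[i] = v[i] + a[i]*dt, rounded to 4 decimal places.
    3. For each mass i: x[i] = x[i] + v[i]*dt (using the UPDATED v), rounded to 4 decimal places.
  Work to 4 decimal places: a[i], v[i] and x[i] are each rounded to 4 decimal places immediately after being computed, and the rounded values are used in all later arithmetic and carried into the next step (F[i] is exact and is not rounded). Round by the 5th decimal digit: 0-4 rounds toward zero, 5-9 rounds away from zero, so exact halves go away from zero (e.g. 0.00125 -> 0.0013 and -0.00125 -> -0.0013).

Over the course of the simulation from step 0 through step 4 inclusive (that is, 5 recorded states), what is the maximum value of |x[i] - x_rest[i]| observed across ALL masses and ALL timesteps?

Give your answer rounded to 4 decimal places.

Answer: 3.0000

Derivation:
Step 0: x=[3.0000 9.0000 16.0000] v=[0.0000 -2.0000 0.0000]
Step 1: x=[4.5000 9.0000 14.0000] v=[3.0000 0.0000 -4.0000]
Step 2: x=[6.0000 9.5000 12.0000] v=[3.0000 1.0000 -4.0000]
Step 3: x=[6.2500 9.0000 12.5000] v=[0.5000 -1.0000 1.0000]
Step 4: x=[4.7500 9.2500 14.5000] v=[-3.0000 0.5000 4.0000]
Max displacement = 3.0000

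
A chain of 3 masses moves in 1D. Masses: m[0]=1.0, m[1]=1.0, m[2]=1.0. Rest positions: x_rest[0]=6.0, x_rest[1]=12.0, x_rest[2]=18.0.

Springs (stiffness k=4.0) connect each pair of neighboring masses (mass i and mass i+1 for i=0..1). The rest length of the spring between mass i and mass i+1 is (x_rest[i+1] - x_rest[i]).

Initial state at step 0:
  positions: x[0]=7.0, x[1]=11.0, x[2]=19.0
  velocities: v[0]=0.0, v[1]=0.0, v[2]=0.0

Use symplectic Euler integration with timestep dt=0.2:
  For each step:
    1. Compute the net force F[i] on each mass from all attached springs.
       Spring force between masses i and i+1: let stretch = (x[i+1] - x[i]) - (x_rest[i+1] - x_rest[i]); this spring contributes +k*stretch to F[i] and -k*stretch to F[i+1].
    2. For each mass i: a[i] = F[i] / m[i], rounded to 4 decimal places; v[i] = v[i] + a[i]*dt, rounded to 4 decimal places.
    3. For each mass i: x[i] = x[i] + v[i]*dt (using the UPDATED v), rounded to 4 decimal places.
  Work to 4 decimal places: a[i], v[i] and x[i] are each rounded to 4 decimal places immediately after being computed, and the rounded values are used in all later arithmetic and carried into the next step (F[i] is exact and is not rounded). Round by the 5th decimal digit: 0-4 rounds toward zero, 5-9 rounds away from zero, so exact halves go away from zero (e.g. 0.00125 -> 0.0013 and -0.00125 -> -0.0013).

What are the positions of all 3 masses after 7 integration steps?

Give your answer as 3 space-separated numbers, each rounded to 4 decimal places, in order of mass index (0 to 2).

Answer: 6.7311 11.5382 18.7311

Derivation:
Step 0: x=[7.0000 11.0000 19.0000] v=[0.0000 0.0000 0.0000]
Step 1: x=[6.6800 11.6400 18.6800] v=[-1.6000 3.2000 -1.6000]
Step 2: x=[6.1936 12.6128 18.1936] v=[-2.4320 4.8640 -2.4320]
Step 3: x=[5.7743 13.4515 17.7743] v=[-2.0966 4.1933 -2.0966]
Step 4: x=[5.6233 13.7535 17.6233] v=[-0.7548 1.5098 -0.7548]
Step 5: x=[5.8132 13.3738 17.8132] v=[0.9494 -1.8985 0.9494]
Step 6: x=[6.2528 12.4947 18.2528] v=[2.1979 -4.3955 2.1979]
Step 7: x=[6.7311 11.5382 18.7311] v=[2.3914 -4.7825 2.3914]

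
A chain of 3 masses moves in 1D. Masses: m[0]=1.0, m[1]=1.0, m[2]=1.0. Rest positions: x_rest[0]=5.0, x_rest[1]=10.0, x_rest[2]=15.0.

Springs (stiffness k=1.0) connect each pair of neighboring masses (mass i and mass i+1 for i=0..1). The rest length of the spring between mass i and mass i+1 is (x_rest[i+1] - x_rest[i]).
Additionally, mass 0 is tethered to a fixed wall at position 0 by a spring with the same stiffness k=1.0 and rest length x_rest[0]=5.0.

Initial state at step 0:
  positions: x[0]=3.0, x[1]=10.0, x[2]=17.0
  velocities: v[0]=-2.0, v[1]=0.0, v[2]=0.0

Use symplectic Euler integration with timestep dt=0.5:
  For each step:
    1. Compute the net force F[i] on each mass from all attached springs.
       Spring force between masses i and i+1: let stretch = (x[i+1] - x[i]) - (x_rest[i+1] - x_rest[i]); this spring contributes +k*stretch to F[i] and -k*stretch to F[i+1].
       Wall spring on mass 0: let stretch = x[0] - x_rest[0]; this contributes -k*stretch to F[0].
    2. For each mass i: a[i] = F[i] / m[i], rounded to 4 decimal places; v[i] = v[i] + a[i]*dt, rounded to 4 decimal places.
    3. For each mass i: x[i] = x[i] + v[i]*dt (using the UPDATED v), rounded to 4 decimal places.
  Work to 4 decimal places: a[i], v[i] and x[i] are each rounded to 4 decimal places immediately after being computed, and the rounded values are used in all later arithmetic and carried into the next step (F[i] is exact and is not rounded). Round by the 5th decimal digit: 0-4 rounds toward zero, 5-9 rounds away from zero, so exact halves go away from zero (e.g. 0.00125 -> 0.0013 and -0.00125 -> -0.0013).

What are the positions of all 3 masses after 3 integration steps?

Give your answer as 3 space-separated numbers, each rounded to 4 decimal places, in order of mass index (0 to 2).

Step 0: x=[3.0000 10.0000 17.0000] v=[-2.0000 0.0000 0.0000]
Step 1: x=[3.0000 10.0000 16.5000] v=[0.0000 0.0000 -1.0000]
Step 2: x=[4.0000 9.8750 15.6250] v=[2.0000 -0.2500 -1.7500]
Step 3: x=[5.4688 9.7188 14.5625] v=[2.9375 -0.3125 -2.1250]

Answer: 5.4688 9.7188 14.5625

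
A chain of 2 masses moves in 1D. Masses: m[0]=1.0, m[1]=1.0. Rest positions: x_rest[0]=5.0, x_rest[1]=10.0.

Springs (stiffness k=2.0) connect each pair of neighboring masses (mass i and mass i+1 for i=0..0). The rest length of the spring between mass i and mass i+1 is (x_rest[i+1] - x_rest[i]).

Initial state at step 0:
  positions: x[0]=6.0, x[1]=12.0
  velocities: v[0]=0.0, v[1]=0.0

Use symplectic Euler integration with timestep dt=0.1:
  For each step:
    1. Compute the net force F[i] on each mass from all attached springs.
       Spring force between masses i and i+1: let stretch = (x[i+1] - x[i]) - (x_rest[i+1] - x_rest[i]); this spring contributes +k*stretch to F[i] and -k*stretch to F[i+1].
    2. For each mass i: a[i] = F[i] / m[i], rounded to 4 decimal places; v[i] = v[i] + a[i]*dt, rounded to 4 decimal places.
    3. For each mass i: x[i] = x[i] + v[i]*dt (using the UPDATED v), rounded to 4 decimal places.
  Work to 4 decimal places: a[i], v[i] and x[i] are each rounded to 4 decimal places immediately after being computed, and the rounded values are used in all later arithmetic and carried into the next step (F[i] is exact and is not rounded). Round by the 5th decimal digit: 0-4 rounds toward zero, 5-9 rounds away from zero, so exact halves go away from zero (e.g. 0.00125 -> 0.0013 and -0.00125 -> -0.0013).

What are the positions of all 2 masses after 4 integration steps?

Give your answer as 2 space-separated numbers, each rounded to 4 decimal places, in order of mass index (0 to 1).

Step 0: x=[6.0000 12.0000] v=[0.0000 0.0000]
Step 1: x=[6.0200 11.9800] v=[0.2000 -0.2000]
Step 2: x=[6.0592 11.9408] v=[0.3920 -0.3920]
Step 3: x=[6.1160 11.8840] v=[0.5683 -0.5683]
Step 4: x=[6.1882 11.8118] v=[0.7219 -0.7219]

Answer: 6.1882 11.8118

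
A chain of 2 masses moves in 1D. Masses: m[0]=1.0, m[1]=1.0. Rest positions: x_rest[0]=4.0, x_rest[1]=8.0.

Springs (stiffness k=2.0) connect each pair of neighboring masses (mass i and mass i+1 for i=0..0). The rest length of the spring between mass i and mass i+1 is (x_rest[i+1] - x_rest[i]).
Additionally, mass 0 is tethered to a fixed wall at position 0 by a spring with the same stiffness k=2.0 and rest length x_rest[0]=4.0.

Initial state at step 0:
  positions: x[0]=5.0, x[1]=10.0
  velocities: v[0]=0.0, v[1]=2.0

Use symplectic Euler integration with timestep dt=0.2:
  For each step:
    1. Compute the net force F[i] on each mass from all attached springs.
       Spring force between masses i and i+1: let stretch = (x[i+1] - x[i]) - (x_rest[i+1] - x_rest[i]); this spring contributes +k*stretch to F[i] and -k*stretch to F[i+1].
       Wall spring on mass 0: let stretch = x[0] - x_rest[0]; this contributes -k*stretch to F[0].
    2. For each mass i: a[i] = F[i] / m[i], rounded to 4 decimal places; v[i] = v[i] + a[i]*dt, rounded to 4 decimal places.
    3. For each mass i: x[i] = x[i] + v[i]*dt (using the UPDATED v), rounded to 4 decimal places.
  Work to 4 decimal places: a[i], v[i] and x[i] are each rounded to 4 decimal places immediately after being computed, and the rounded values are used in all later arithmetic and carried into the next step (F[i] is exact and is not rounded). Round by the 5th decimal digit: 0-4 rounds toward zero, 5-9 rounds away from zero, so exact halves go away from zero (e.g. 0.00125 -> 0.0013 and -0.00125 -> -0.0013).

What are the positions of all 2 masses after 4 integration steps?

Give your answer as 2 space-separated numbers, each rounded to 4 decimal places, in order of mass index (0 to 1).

Step 0: x=[5.0000 10.0000] v=[0.0000 2.0000]
Step 1: x=[5.0000 10.3200] v=[0.0000 1.6000]
Step 2: x=[5.0256 10.5344] v=[0.1280 1.0720]
Step 3: x=[5.0899 10.6281] v=[0.3213 0.4685]
Step 4: x=[5.1900 10.5987] v=[0.5006 -0.1468]

Answer: 5.1900 10.5987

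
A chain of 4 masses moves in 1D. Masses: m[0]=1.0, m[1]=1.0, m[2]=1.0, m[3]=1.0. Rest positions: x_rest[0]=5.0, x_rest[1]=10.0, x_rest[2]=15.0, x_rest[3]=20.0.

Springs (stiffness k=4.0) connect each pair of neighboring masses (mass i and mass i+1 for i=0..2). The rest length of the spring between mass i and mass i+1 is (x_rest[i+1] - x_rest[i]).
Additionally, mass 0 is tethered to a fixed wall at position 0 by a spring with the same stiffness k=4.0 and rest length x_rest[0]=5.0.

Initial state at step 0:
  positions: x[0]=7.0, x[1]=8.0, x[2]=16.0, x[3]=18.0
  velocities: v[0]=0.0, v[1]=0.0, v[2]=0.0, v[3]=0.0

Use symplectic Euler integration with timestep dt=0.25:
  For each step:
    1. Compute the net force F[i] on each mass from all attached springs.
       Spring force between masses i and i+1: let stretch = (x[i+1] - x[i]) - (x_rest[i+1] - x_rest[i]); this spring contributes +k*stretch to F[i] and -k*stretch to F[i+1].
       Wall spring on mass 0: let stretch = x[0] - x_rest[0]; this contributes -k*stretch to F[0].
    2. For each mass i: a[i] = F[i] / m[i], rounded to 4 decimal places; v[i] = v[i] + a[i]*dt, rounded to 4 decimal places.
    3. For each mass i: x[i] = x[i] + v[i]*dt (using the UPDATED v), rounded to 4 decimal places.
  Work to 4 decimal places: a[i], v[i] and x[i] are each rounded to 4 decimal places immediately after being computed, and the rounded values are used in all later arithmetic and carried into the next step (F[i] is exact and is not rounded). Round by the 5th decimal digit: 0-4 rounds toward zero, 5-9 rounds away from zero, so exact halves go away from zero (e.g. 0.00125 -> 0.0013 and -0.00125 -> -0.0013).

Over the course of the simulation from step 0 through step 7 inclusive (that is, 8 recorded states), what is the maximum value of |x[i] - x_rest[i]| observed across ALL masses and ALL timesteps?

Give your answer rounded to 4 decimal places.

Answer: 3.2978

Derivation:
Step 0: x=[7.0000 8.0000 16.0000 18.0000] v=[0.0000 0.0000 0.0000 0.0000]
Step 1: x=[5.5000 9.7500 14.5000 18.7500] v=[-6.0000 7.0000 -6.0000 3.0000]
Step 2: x=[3.6875 11.6250 12.8750 19.6875] v=[-7.2500 7.5000 -6.5000 3.7500]
Step 3: x=[2.9375 11.8281 12.6406 20.1719] v=[-3.0000 0.8125 -0.9375 1.9375]
Step 4: x=[3.6758 10.0117 14.0859 20.0235] v=[2.9531 -7.2656 5.7813 -0.5938]
Step 5: x=[5.0791 7.6299 15.9971 19.6407] v=[5.6132 -9.5273 7.6447 -1.5314]
Step 6: x=[5.8503 6.7022 16.7274 19.5970] v=[3.0849 -3.7109 2.9211 -0.1750]
Step 7: x=[5.3719 8.0678 15.6688 20.0859] v=[-1.9135 5.4624 -4.2345 1.9554]
Max displacement = 3.2978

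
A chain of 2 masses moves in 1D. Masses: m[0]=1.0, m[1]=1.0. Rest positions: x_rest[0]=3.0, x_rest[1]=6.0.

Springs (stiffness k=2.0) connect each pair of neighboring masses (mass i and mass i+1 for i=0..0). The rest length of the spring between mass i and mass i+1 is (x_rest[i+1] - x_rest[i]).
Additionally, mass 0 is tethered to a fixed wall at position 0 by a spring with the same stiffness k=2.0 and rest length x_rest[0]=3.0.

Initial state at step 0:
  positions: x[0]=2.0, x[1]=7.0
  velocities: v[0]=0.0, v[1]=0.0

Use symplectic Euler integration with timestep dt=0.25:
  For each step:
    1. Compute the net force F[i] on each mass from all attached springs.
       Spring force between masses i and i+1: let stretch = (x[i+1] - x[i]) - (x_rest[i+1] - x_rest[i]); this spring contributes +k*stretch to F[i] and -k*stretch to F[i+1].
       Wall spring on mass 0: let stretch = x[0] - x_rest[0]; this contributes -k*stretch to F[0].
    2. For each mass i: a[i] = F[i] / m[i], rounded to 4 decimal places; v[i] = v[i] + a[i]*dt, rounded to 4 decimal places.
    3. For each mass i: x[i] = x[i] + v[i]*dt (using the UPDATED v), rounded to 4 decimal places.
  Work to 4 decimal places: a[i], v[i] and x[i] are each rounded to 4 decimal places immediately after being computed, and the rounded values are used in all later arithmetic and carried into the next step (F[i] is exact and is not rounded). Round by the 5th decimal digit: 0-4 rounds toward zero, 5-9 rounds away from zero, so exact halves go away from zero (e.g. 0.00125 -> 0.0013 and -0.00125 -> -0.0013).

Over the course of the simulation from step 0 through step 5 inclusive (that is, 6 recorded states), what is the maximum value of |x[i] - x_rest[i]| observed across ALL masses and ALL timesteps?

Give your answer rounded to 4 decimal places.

Answer: 1.2820

Derivation:
Step 0: x=[2.0000 7.0000] v=[0.0000 0.0000]
Step 1: x=[2.3750 6.7500] v=[1.5000 -1.0000]
Step 2: x=[3.0000 6.3281] v=[2.5000 -1.6875]
Step 3: x=[3.6660 5.8652] v=[2.6641 -1.8516]
Step 4: x=[4.1487 5.5024] v=[1.9307 -1.4512]
Step 5: x=[4.2820 5.3454] v=[0.5332 -0.6281]
Max displacement = 1.2820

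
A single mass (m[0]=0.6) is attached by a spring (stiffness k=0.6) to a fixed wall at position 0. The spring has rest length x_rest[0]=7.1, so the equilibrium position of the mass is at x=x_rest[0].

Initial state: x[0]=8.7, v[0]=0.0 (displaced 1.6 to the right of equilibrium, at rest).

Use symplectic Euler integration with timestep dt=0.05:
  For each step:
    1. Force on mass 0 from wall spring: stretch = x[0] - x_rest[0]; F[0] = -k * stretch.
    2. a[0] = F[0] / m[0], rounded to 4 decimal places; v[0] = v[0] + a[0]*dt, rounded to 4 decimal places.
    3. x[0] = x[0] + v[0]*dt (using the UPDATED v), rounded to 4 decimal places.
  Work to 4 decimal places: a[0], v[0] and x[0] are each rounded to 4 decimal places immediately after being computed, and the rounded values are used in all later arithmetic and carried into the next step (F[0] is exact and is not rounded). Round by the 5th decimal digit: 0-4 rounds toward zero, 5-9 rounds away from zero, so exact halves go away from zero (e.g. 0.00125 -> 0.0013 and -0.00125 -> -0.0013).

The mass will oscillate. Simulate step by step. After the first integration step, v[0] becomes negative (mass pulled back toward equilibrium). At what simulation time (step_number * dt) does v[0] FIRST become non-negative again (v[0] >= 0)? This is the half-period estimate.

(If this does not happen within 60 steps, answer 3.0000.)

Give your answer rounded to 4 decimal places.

Answer: 3.0000

Derivation:
Step 0: x=[8.7000] v=[0.0000]
Step 1: x=[8.6960] v=[-0.0800]
Step 2: x=[8.6880] v=[-0.1598]
Step 3: x=[8.6760] v=[-0.2392]
Step 4: x=[8.6601] v=[-0.3180]
Step 5: x=[8.6403] v=[-0.3960]
Step 6: x=[8.6167] v=[-0.4730]
Step 7: x=[8.5893] v=[-0.5488]
Step 8: x=[8.5581] v=[-0.6233]
Step 9: x=[8.5233] v=[-0.6962]
Step 10: x=[8.4849] v=[-0.7674]
Step 11: x=[8.4431] v=[-0.8366]
Step 12: x=[8.3979] v=[-0.9038]
Step 13: x=[8.3495] v=[-0.9687]
Step 14: x=[8.2979] v=[-1.0312]
Step 15: x=[8.2433] v=[-1.0911]
Step 16: x=[8.1859] v=[-1.1483]
Step 17: x=[8.1258] v=[-1.2026]
Step 18: x=[8.0631] v=[-1.2539]
Step 19: x=[7.9980] v=[-1.3021]
Step 20: x=[7.9307] v=[-1.3470]
Step 21: x=[7.8613] v=[-1.3885]
Step 22: x=[7.7900] v=[-1.4266]
Step 23: x=[7.7169] v=[-1.4611]
Step 24: x=[7.6423] v=[-1.4919]
Step 25: x=[7.5664] v=[-1.5190]
Step 26: x=[7.4893] v=[-1.5423]
Step 27: x=[7.4112] v=[-1.5618]
Step 28: x=[7.3323] v=[-1.5774]
Step 29: x=[7.2529] v=[-1.5890]
Step 30: x=[7.1731] v=[-1.5966]
Step 31: x=[7.0931] v=[-1.6003]
Step 32: x=[7.0131] v=[-1.6000]
Step 33: x=[6.9333] v=[-1.5957]
Step 34: x=[6.8539] v=[-1.5874]
Step 35: x=[6.7751] v=[-1.5751]
Step 36: x=[6.6972] v=[-1.5589]
Step 37: x=[6.6203] v=[-1.5388]
Step 38: x=[6.5446] v=[-1.5148]
Step 39: x=[6.4703] v=[-1.4870]
Step 40: x=[6.3975] v=[-1.4555]
Step 41: x=[6.3265] v=[-1.4204]
Step 42: x=[6.2574] v=[-1.3817]
Step 43: x=[6.1904] v=[-1.3396]
Step 44: x=[6.1257] v=[-1.2941]
Step 45: x=[6.0634] v=[-1.2454]
Step 46: x=[6.0037] v=[-1.1936]
Step 47: x=[5.9468] v=[-1.1388]
Step 48: x=[5.8927] v=[-1.0811]
Step 49: x=[5.8417] v=[-1.0207]
Step 50: x=[5.7938] v=[-0.9578]
Step 51: x=[5.7492] v=[-0.8925]
Step 52: x=[5.7080] v=[-0.8250]
Step 53: x=[5.6702] v=[-0.7554]
Step 54: x=[5.6360] v=[-0.6839]
Step 55: x=[5.6055] v=[-0.6107]
Step 56: x=[5.5787] v=[-0.5360]
Step 57: x=[5.5557] v=[-0.4599]
Step 58: x=[5.5366] v=[-0.3827]
Step 59: x=[5.5214] v=[-0.3045]
Step 60: x=[5.5101] v=[-0.2256]
v[0] did not become non-negative within 60 steps; using fallback time=3.0000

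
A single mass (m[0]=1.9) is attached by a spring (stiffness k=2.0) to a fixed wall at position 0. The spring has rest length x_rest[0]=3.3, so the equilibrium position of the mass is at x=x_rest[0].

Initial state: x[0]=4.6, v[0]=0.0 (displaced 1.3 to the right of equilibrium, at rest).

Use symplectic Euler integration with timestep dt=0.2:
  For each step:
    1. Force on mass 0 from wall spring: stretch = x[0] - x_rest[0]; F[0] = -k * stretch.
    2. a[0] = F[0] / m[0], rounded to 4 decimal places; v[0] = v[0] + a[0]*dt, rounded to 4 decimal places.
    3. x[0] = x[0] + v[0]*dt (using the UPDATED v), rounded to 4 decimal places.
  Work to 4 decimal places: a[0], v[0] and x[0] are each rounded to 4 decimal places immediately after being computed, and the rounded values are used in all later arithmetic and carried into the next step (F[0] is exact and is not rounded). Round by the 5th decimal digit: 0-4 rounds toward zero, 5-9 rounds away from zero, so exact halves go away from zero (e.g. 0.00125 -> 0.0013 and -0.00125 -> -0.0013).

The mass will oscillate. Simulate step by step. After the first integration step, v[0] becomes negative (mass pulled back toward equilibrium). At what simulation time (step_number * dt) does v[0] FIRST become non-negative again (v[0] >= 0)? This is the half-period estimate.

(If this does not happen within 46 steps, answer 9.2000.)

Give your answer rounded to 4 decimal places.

Answer: 3.2000

Derivation:
Step 0: x=[4.6000] v=[0.0000]
Step 1: x=[4.5453] v=[-0.2737]
Step 2: x=[4.4381] v=[-0.5359]
Step 3: x=[4.2830] v=[-0.7755]
Step 4: x=[4.0865] v=[-0.9824]
Step 5: x=[3.8569] v=[-1.1480]
Step 6: x=[3.6039] v=[-1.2652]
Step 7: x=[3.3381] v=[-1.3292]
Step 8: x=[3.0707] v=[-1.3372]
Step 9: x=[2.8129] v=[-1.2889]
Step 10: x=[2.5756] v=[-1.1864]
Step 11: x=[2.3688] v=[-1.0339]
Step 12: x=[2.2012] v=[-0.8379]
Step 13: x=[2.0799] v=[-0.6066]
Step 14: x=[2.0100] v=[-0.3497]
Step 15: x=[1.9944] v=[-0.0781]
Step 16: x=[2.0338] v=[0.1968]
First v>=0 after going negative at step 16, time=3.2000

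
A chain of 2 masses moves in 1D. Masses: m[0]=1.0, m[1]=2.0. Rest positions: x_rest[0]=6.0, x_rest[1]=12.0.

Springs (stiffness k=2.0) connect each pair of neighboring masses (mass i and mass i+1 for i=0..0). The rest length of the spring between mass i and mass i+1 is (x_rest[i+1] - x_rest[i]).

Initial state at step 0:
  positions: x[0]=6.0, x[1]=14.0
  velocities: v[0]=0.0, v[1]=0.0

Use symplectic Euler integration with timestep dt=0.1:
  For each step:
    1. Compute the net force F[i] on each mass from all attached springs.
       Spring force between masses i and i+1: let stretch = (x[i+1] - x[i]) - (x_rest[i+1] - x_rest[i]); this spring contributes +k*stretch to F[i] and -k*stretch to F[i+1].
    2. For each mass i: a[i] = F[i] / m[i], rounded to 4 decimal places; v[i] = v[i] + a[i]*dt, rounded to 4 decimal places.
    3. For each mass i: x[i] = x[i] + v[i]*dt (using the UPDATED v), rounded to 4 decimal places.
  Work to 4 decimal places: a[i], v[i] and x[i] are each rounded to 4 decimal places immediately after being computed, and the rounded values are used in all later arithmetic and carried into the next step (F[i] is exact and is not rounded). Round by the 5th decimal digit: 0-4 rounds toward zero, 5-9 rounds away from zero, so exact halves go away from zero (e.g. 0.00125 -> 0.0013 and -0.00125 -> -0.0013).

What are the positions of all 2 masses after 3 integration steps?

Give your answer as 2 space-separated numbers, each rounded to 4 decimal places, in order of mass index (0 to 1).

Step 0: x=[6.0000 14.0000] v=[0.0000 0.0000]
Step 1: x=[6.0400 13.9800] v=[0.4000 -0.2000]
Step 2: x=[6.1188 13.9406] v=[0.7880 -0.3940]
Step 3: x=[6.2340 13.8830] v=[1.1524 -0.5762]

Answer: 6.2340 13.8830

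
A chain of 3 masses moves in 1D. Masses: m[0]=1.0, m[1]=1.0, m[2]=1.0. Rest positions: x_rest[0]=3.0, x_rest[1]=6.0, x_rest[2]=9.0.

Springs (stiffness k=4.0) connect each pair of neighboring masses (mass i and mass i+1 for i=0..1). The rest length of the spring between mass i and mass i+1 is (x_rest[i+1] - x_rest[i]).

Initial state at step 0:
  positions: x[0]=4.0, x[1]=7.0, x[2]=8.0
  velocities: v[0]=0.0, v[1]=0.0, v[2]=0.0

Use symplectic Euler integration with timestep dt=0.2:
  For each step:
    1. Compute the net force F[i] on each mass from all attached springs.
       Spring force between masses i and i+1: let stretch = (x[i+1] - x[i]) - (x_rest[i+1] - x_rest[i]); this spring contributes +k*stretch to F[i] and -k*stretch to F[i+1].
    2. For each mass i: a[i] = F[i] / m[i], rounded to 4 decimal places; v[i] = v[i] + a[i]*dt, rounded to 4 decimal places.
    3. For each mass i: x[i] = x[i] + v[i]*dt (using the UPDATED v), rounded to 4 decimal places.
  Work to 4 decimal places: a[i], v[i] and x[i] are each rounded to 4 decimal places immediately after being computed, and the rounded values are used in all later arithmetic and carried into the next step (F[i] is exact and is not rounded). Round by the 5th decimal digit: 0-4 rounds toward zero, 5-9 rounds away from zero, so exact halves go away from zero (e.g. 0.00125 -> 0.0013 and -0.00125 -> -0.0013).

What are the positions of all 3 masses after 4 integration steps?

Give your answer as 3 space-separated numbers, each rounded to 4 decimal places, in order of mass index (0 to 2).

Step 0: x=[4.0000 7.0000 8.0000] v=[0.0000 0.0000 0.0000]
Step 1: x=[4.0000 6.6800 8.3200] v=[0.0000 -1.6000 1.6000]
Step 2: x=[3.9488 6.1936 8.8576] v=[-0.2560 -2.4320 2.6880]
Step 3: x=[3.7768 5.7743 9.4490] v=[-0.8602 -2.0966 2.9568]
Step 4: x=[3.4444 5.6233 9.9324] v=[-1.6622 -0.7548 2.4170]

Answer: 3.4444 5.6233 9.9324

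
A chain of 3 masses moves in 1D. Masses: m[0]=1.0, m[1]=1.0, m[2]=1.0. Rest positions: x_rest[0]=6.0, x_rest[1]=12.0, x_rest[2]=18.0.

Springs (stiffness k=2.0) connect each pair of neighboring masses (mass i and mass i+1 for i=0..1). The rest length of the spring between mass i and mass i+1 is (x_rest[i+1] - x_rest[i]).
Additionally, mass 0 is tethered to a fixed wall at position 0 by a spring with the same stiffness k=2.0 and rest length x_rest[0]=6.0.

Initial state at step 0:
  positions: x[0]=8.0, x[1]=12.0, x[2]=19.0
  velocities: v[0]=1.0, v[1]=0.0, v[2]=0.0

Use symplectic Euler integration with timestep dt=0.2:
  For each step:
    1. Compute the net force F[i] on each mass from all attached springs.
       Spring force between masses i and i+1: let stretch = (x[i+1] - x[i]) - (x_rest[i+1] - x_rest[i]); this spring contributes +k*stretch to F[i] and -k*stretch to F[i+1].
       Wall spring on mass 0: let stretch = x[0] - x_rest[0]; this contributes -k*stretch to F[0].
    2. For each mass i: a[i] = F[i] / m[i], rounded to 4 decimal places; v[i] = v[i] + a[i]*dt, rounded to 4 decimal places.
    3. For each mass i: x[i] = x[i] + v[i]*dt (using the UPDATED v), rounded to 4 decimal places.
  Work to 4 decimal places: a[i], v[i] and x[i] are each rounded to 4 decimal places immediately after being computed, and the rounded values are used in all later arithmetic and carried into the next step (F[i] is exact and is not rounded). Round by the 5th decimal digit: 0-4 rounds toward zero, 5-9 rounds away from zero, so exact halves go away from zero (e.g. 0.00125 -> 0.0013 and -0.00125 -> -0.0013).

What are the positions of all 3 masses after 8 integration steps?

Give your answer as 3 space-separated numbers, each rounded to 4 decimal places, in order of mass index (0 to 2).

Step 0: x=[8.0000 12.0000 19.0000] v=[1.0000 0.0000 0.0000]
Step 1: x=[7.8800 12.2400 18.9200] v=[-0.6000 1.2000 -0.4000]
Step 2: x=[7.4784 12.6656 18.7856] v=[-2.0080 2.1280 -0.6720]
Step 3: x=[6.8935 13.1658 18.6416] v=[-2.9245 2.5011 -0.7200]
Step 4: x=[6.2589 13.6023 18.5395] v=[-3.1730 2.1825 -0.5103]
Step 5: x=[5.7111 13.8463 18.5225] v=[-2.7392 1.2200 -0.0852]
Step 6: x=[5.3572 13.8136 18.6114] v=[-1.7696 -0.1636 0.4443]
Step 7: x=[5.2512 13.4882 18.7964] v=[-0.5299 -1.6270 0.9252]
Step 8: x=[5.3841 12.9285 19.0368] v=[0.6644 -2.7985 1.2019]

Answer: 5.3841 12.9285 19.0368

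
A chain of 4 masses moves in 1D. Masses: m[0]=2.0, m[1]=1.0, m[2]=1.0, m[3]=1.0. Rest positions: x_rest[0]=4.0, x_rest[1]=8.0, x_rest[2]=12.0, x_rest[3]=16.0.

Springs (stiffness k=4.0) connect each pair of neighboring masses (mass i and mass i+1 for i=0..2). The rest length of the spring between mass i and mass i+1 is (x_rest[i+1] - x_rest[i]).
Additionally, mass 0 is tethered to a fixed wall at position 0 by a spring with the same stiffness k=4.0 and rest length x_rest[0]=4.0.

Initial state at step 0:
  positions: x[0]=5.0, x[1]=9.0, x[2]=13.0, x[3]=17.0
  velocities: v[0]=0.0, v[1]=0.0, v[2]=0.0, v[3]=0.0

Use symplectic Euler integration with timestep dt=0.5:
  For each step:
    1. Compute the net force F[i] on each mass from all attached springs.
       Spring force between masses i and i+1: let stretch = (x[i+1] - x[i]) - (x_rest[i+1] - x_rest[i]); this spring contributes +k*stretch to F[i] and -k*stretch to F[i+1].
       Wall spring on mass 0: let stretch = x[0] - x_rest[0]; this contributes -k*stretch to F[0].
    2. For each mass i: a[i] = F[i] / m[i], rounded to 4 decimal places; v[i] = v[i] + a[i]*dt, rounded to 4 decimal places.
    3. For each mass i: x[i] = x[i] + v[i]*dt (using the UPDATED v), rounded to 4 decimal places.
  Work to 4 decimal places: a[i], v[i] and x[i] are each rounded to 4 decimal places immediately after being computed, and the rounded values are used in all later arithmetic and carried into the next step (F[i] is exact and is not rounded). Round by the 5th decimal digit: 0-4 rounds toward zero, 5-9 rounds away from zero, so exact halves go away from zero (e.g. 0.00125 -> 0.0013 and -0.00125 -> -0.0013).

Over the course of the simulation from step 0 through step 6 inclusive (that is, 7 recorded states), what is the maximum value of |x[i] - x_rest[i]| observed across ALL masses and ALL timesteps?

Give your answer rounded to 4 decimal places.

Answer: 1.2500

Derivation:
Step 0: x=[5.0000 9.0000 13.0000 17.0000] v=[0.0000 0.0000 0.0000 0.0000]
Step 1: x=[4.5000 9.0000 13.0000 17.0000] v=[-1.0000 0.0000 0.0000 0.0000]
Step 2: x=[4.0000 8.5000 13.0000 17.0000] v=[-1.0000 -1.0000 0.0000 0.0000]
Step 3: x=[3.7500 8.0000 12.5000 17.0000] v=[-0.5000 -1.0000 -1.0000 0.0000]
Step 4: x=[3.7500 7.7500 12.0000 16.5000] v=[0.0000 -0.5000 -1.0000 -1.0000]
Step 5: x=[3.8750 7.7500 11.7500 15.5000] v=[0.2500 0.0000 -0.5000 -2.0000]
Step 6: x=[4.0000 7.8750 11.2500 14.7500] v=[0.2500 0.2500 -1.0000 -1.5000]
Max displacement = 1.2500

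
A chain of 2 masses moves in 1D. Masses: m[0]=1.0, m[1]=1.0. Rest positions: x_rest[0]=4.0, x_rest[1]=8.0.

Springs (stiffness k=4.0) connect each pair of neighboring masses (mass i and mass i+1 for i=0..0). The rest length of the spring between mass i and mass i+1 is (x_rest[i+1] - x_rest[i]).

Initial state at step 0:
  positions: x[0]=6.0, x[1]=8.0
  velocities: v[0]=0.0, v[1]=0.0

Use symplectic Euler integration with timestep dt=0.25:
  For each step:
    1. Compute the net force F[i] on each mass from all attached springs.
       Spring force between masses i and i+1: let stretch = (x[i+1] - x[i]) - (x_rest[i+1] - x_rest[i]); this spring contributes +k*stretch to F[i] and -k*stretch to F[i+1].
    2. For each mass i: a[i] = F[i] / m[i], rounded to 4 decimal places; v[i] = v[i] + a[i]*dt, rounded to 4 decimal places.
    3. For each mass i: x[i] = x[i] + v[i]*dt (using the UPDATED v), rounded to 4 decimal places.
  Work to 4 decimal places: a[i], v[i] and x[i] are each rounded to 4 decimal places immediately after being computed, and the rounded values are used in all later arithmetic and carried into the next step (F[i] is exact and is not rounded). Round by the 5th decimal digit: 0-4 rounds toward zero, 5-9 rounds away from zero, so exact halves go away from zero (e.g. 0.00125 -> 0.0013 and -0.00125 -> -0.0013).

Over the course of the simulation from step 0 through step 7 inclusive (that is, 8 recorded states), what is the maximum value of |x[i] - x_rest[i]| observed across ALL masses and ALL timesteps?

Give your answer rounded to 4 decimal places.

Step 0: x=[6.0000 8.0000] v=[0.0000 0.0000]
Step 1: x=[5.5000 8.5000] v=[-2.0000 2.0000]
Step 2: x=[4.7500 9.2500] v=[-3.0000 3.0000]
Step 3: x=[4.1250 9.8750] v=[-2.5000 2.5000]
Step 4: x=[3.9375 10.0625] v=[-0.7500 0.7500]
Step 5: x=[4.2813 9.7188] v=[1.3750 -1.3750]
Step 6: x=[4.9844 9.0157] v=[2.8125 -2.8125]
Step 7: x=[5.6954 8.3048] v=[2.8438 -2.8438]
Max displacement = 2.0625

Answer: 2.0625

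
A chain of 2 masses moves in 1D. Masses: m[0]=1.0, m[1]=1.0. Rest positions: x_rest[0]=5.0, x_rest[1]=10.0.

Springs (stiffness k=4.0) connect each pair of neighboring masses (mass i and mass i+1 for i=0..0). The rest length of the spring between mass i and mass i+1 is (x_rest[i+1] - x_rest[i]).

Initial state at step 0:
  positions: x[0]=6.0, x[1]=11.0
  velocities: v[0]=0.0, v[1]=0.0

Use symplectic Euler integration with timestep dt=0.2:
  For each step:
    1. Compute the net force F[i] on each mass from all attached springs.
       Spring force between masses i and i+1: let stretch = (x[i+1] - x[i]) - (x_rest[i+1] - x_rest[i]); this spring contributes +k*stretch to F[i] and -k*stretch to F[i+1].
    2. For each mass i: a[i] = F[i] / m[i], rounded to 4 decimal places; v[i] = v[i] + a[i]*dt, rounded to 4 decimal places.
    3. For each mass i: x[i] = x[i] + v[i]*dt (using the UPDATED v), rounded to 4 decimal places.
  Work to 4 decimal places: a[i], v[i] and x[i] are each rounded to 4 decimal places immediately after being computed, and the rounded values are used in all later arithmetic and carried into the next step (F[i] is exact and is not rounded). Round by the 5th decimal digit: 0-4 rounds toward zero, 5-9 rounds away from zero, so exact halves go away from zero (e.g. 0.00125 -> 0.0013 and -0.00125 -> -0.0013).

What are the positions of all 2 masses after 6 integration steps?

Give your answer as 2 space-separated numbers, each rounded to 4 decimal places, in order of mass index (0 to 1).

Answer: 6.0000 11.0000

Derivation:
Step 0: x=[6.0000 11.0000] v=[0.0000 0.0000]
Step 1: x=[6.0000 11.0000] v=[0.0000 0.0000]
Step 2: x=[6.0000 11.0000] v=[0.0000 0.0000]
Step 3: x=[6.0000 11.0000] v=[0.0000 0.0000]
Step 4: x=[6.0000 11.0000] v=[0.0000 0.0000]
Step 5: x=[6.0000 11.0000] v=[0.0000 0.0000]
Step 6: x=[6.0000 11.0000] v=[0.0000 0.0000]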